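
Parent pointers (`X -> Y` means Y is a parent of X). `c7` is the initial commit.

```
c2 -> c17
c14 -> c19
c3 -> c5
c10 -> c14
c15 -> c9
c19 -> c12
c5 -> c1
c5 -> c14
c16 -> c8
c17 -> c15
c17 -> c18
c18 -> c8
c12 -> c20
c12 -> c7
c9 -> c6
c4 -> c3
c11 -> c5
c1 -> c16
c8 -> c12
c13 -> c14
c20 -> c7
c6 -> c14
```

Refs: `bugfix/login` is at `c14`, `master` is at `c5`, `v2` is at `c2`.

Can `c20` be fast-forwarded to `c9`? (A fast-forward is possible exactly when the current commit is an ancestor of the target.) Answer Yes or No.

Yes

A fast-forward from c20 to c9 is possible iff c20 is an ancestor of c9.
Ancestors of c9: {c12, c14, c19, c20, c6, c7, c9}.
c20 is among them, so fast-forward is possible.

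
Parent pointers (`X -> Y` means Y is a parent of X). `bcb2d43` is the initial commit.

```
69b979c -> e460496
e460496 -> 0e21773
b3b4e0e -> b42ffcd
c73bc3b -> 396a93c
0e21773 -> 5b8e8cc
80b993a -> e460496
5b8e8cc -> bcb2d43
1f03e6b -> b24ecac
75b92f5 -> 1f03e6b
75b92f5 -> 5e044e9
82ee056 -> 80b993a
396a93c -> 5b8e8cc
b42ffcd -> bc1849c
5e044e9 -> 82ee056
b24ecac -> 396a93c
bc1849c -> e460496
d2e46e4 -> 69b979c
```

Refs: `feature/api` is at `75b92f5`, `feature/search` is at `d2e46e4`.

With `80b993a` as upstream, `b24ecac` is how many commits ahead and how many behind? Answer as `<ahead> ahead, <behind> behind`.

Reachable from b24ecac: {396a93c, 5b8e8cc, b24ecac, bcb2d43}.
Reachable from 80b993a: {0e21773, 5b8e8cc, 80b993a, bcb2d43, e460496}.
Only in b24ecac's history (ahead): {396a93c, b24ecac} — 2.
Only in 80b993a's history (behind): {0e21773, 80b993a, e460496} — 3.

2 ahead, 3 behind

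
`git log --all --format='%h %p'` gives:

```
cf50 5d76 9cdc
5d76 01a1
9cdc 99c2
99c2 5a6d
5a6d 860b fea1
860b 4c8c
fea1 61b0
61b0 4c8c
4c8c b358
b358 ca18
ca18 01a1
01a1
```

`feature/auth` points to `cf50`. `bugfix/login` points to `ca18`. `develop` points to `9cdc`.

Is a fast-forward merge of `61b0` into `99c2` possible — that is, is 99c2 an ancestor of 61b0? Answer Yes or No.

No

A fast-forward from 99c2 to 61b0 is possible iff 99c2 is an ancestor of 61b0.
Ancestors of 61b0: {01a1, 4c8c, 61b0, b358, ca18}.
99c2 is not among them, so fast-forward is not possible.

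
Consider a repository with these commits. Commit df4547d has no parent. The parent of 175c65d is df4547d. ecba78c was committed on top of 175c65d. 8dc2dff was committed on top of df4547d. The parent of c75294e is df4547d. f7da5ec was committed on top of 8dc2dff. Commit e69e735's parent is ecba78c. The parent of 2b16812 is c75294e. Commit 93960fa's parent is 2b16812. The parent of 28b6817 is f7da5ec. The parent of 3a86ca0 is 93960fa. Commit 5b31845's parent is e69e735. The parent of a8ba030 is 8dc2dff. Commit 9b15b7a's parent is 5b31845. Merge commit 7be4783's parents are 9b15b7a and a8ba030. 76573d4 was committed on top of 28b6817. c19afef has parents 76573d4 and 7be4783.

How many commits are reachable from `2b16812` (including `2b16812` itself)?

3

Walking parent pointers from 2b16812: reachable set = {2b16812, c75294e, df4547d}.
That is 3 commits.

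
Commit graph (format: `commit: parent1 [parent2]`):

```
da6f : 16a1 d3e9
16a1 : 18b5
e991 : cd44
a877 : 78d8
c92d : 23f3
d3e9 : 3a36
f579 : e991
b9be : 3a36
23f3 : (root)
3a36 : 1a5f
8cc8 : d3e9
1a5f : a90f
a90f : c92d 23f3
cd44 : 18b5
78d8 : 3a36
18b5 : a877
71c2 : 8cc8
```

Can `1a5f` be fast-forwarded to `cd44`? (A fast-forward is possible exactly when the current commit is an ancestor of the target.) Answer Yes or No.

Yes

A fast-forward from 1a5f to cd44 is possible iff 1a5f is an ancestor of cd44.
Ancestors of cd44: {18b5, 1a5f, 23f3, 3a36, 78d8, a877, a90f, c92d, cd44}.
1a5f is among them, so fast-forward is possible.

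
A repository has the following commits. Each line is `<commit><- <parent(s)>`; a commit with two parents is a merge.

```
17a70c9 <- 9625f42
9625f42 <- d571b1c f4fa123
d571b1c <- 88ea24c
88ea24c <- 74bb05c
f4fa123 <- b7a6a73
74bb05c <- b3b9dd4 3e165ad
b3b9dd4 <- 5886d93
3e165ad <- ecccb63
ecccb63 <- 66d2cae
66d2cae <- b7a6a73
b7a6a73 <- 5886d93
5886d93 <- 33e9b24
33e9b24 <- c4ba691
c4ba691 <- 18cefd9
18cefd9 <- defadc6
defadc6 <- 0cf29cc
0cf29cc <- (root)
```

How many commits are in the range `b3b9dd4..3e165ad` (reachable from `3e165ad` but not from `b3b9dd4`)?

4

Reachable from 3e165ad: {0cf29cc, 18cefd9, 33e9b24, 3e165ad, 5886d93, 66d2cae, b7a6a73, c4ba691, defadc6, ecccb63}.
Reachable from b3b9dd4: {0cf29cc, 18cefd9, 33e9b24, 5886d93, b3b9dd4, c4ba691, defadc6}.
In 3e165ad's history but not b3b9dd4's: {3e165ad, 66d2cae, b7a6a73, ecccb63} — 4 commits.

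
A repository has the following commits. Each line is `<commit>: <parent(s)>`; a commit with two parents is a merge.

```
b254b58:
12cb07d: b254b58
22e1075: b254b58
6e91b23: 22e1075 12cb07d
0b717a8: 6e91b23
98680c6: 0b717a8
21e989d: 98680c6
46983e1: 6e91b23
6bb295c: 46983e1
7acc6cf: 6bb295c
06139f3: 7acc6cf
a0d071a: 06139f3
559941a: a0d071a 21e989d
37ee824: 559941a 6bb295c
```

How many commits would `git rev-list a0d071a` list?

9

Walking parent pointers from a0d071a: reachable set = {06139f3, 12cb07d, 22e1075, 46983e1, 6bb295c, 6e91b23, 7acc6cf, a0d071a, b254b58}.
That is 9 commits.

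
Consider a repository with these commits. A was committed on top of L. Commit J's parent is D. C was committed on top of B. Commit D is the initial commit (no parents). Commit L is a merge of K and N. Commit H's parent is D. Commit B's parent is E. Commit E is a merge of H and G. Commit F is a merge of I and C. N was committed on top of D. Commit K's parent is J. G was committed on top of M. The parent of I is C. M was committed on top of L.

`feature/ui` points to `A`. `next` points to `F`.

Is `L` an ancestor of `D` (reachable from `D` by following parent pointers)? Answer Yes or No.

Ancestors of D: {D}.
L is not in that set, so it is not an ancestor of D.

No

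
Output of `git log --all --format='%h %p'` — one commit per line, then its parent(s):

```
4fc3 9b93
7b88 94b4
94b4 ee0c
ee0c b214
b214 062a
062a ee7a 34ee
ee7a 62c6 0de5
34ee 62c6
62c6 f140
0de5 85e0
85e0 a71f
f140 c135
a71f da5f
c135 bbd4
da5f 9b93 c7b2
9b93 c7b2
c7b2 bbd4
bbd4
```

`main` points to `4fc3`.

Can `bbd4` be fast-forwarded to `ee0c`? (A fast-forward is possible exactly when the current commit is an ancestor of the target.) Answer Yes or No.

A fast-forward from bbd4 to ee0c is possible iff bbd4 is an ancestor of ee0c.
Ancestors of ee0c: {062a, 0de5, 34ee, 62c6, 85e0, 9b93, a71f, b214, bbd4, c135, c7b2, da5f, ee0c, ee7a, f140}.
bbd4 is among them, so fast-forward is possible.

Yes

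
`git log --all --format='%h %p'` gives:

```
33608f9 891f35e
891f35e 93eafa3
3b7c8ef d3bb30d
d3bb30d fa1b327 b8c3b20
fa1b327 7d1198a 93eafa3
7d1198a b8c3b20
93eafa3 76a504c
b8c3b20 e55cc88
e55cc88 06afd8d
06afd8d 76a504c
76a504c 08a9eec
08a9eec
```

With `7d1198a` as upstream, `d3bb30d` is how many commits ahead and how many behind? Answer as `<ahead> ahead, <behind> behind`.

3 ahead, 0 behind

Reachable from d3bb30d: {06afd8d, 08a9eec, 76a504c, 7d1198a, 93eafa3, b8c3b20, d3bb30d, e55cc88, fa1b327}.
Reachable from 7d1198a: {06afd8d, 08a9eec, 76a504c, 7d1198a, b8c3b20, e55cc88}.
Only in d3bb30d's history (ahead): {93eafa3, d3bb30d, fa1b327} — 3.
Only in 7d1198a's history (behind): {} — 0.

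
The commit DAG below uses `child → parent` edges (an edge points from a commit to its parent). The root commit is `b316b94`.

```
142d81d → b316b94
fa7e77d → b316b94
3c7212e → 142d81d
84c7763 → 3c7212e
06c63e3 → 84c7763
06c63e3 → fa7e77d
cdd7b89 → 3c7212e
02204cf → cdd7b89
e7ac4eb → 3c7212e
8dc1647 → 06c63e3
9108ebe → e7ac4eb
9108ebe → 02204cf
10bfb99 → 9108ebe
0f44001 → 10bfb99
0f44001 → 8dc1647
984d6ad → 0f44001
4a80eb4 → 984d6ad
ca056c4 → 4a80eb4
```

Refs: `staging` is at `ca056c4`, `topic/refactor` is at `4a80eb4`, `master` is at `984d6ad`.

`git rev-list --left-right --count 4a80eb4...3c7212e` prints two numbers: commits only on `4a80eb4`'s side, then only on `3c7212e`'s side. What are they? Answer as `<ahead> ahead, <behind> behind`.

Reachable from 4a80eb4: {02204cf, 06c63e3, 0f44001, 10bfb99, 142d81d, 3c7212e, 4a80eb4, 84c7763, 8dc1647, 9108ebe, 984d6ad, b316b94, cdd7b89, e7ac4eb, fa7e77d}.
Reachable from 3c7212e: {142d81d, 3c7212e, b316b94}.
Only in 4a80eb4's history (ahead): {02204cf, 06c63e3, 0f44001, 10bfb99, 4a80eb4, 84c7763, 8dc1647, 9108ebe, 984d6ad, cdd7b89, e7ac4eb, fa7e77d} — 12.
Only in 3c7212e's history (behind): {} — 0.

12 ahead, 0 behind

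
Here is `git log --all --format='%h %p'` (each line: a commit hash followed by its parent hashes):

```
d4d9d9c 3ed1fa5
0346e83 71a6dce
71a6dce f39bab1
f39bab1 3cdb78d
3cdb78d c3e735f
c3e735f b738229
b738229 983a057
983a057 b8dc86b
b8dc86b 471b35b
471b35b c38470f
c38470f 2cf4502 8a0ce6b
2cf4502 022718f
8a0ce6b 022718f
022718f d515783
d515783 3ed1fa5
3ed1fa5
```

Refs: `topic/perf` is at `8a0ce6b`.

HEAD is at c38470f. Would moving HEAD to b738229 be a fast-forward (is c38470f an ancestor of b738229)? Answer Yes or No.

A fast-forward from c38470f to b738229 is possible iff c38470f is an ancestor of b738229.
Ancestors of b738229: {022718f, 2cf4502, 3ed1fa5, 471b35b, 8a0ce6b, 983a057, b738229, b8dc86b, c38470f, d515783}.
c38470f is among them, so fast-forward is possible.

Yes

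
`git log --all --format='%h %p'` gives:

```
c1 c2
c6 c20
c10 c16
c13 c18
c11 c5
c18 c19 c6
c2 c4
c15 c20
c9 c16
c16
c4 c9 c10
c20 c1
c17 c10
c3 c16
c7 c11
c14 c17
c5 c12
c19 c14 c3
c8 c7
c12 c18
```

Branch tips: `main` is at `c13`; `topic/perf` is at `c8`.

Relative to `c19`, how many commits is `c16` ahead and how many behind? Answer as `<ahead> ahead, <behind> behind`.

Reachable from c16: {c16}.
Reachable from c19: {c10, c14, c16, c17, c19, c3}.
Only in c16's history (ahead): {} — 0.
Only in c19's history (behind): {c10, c14, c17, c19, c3} — 5.

0 ahead, 5 behind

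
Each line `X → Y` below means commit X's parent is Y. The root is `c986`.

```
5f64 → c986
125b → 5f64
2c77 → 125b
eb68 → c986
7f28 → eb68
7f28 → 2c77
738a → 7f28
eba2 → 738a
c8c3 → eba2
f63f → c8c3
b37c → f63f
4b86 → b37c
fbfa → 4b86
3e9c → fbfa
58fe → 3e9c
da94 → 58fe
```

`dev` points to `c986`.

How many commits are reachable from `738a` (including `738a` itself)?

Walking parent pointers from 738a: reachable set = {125b, 2c77, 5f64, 738a, 7f28, c986, eb68}.
That is 7 commits.

7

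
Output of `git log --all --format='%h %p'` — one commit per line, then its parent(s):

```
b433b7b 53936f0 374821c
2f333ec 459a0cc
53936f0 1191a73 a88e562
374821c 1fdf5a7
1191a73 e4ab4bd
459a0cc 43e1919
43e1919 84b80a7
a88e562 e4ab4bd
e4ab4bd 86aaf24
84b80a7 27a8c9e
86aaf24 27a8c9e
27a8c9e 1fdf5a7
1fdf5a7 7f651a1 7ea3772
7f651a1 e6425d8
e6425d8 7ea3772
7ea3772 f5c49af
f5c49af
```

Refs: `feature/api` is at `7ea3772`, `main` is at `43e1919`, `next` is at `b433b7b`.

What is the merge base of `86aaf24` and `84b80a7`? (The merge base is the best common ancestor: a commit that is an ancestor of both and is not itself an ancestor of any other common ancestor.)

27a8c9e

Ancestors of 86aaf24: {1fdf5a7, 27a8c9e, 7ea3772, 7f651a1, 86aaf24, e6425d8, f5c49af}.
Ancestors of 84b80a7: {1fdf5a7, 27a8c9e, 7ea3772, 7f651a1, 84b80a7, e6425d8, f5c49af}.
Common ancestors: {1fdf5a7, 27a8c9e, 7ea3772, 7f651a1, e6425d8, f5c49af}.
Among these, 27a8c9e is not an ancestor of any other common ancestor — it is the merge base.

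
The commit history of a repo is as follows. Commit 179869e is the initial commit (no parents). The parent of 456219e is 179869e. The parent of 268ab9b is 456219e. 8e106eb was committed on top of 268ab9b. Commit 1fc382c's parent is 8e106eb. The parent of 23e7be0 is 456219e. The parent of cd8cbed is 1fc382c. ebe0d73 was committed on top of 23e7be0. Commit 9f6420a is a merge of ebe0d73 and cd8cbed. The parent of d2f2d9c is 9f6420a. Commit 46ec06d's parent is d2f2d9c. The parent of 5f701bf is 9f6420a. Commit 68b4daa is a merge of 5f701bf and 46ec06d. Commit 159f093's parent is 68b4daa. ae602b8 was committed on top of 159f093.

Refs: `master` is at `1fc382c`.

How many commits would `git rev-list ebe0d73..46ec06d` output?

7

Reachable from 46ec06d: {179869e, 1fc382c, 23e7be0, 268ab9b, 456219e, 46ec06d, 8e106eb, 9f6420a, cd8cbed, d2f2d9c, ebe0d73}.
Reachable from ebe0d73: {179869e, 23e7be0, 456219e, ebe0d73}.
In 46ec06d's history but not ebe0d73's: {1fc382c, 268ab9b, 46ec06d, 8e106eb, 9f6420a, cd8cbed, d2f2d9c} — 7 commits.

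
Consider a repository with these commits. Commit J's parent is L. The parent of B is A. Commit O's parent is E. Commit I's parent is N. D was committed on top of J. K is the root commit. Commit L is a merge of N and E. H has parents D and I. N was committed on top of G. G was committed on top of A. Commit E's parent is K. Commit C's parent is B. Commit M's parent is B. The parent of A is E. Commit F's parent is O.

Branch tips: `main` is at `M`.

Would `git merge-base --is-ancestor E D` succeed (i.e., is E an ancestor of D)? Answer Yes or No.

Yes

Ancestors of D (commits reachable by following parents): {A, D, E, G, J, K, L, N}.
E is in that set, so it is an ancestor of D.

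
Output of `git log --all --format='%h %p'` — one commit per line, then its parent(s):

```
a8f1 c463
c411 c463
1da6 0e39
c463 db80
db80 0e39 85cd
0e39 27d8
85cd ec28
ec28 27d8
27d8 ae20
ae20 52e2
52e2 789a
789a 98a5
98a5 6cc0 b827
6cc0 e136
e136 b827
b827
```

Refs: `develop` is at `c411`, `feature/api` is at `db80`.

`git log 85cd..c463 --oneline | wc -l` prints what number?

Reachable from c463: {0e39, 27d8, 52e2, 6cc0, 789a, 85cd, 98a5, ae20, b827, c463, db80, e136, ec28}.
Reachable from 85cd: {27d8, 52e2, 6cc0, 789a, 85cd, 98a5, ae20, b827, e136, ec28}.
In c463's history but not 85cd's: {0e39, c463, db80} — 3 commits.

3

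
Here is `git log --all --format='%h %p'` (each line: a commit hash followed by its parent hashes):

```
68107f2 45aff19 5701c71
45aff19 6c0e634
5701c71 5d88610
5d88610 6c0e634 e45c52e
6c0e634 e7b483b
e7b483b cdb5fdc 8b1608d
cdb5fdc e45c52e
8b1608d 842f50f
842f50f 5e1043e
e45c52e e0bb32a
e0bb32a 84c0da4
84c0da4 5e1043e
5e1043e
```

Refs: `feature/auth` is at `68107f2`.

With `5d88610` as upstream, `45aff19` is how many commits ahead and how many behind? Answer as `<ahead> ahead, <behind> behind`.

1 ahead, 1 behind

Reachable from 45aff19: {45aff19, 5e1043e, 6c0e634, 842f50f, 84c0da4, 8b1608d, cdb5fdc, e0bb32a, e45c52e, e7b483b}.
Reachable from 5d88610: {5d88610, 5e1043e, 6c0e634, 842f50f, 84c0da4, 8b1608d, cdb5fdc, e0bb32a, e45c52e, e7b483b}.
Only in 45aff19's history (ahead): {45aff19} — 1.
Only in 5d88610's history (behind): {5d88610} — 1.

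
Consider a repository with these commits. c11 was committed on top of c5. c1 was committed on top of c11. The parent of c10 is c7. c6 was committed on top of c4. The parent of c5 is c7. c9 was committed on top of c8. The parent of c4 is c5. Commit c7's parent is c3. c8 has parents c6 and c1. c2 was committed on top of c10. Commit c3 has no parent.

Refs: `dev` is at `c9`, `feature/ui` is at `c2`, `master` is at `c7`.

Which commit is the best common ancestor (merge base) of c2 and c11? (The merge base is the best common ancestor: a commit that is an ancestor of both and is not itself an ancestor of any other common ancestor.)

c7

Ancestors of c2: {c10, c2, c3, c7}.
Ancestors of c11: {c11, c3, c5, c7}.
Common ancestors: {c3, c7}.
Among these, c7 is not an ancestor of any other common ancestor — it is the merge base.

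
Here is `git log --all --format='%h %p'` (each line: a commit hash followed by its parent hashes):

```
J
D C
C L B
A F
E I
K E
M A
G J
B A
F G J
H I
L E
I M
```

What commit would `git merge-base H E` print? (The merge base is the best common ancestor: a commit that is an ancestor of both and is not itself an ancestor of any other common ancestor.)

I

Ancestors of H: {A, F, G, H, I, J, M}.
Ancestors of E: {A, E, F, G, I, J, M}.
Common ancestors: {A, F, G, I, J, M}.
Among these, I is not an ancestor of any other common ancestor — it is the merge base.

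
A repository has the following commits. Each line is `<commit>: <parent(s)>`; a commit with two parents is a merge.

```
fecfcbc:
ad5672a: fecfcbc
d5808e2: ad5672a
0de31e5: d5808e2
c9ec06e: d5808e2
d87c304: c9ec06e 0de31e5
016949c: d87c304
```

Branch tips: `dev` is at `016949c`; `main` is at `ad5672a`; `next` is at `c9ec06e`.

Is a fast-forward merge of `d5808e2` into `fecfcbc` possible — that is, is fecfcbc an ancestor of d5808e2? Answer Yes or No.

A fast-forward from fecfcbc to d5808e2 is possible iff fecfcbc is an ancestor of d5808e2.
Ancestors of d5808e2: {ad5672a, d5808e2, fecfcbc}.
fecfcbc is among them, so fast-forward is possible.

Yes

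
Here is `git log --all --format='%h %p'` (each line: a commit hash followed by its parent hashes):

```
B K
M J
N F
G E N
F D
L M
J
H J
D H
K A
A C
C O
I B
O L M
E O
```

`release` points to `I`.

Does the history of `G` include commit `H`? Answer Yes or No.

Yes

Ancestors of G (commits reachable by following parents): {D, E, F, G, H, J, L, M, N, O}.
H is in that set, so it is an ancestor of G.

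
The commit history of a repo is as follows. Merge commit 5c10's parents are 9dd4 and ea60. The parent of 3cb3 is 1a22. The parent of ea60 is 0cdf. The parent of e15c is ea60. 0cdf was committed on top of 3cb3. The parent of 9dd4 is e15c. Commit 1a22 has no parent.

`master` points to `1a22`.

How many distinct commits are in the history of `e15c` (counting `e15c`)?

Walking parent pointers from e15c: reachable set = {0cdf, 1a22, 3cb3, e15c, ea60}.
That is 5 commits.

5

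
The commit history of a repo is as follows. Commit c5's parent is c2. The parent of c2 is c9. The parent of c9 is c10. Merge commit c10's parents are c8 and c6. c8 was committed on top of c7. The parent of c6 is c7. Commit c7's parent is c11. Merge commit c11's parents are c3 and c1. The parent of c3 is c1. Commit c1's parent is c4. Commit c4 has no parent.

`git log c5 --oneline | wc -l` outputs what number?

11

Walking parent pointers from c5: reachable set = {c1, c10, c11, c2, c3, c4, c5, c6, c7, c8, c9}.
That is 11 commits.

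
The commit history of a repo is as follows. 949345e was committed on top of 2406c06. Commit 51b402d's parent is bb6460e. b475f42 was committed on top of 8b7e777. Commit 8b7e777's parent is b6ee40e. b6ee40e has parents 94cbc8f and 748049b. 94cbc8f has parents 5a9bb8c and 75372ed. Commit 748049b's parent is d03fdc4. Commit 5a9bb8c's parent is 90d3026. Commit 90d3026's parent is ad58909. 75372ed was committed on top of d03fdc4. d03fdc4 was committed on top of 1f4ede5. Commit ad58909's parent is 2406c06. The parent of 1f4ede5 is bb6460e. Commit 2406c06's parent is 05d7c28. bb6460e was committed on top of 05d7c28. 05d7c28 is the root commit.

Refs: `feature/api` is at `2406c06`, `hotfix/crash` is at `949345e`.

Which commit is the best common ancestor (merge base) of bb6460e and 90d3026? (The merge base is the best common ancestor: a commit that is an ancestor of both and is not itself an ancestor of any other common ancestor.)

05d7c28

Ancestors of bb6460e: {05d7c28, bb6460e}.
Ancestors of 90d3026: {05d7c28, 2406c06, 90d3026, ad58909}.
Common ancestors: {05d7c28}.
The only common ancestor is 05d7c28, so it is the merge base.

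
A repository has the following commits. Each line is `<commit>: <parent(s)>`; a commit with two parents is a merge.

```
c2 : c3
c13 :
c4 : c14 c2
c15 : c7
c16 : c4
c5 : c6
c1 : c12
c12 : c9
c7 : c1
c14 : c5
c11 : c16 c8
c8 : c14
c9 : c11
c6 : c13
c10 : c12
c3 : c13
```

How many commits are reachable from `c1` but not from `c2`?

Reachable from c1: {c1, c11, c12, c13, c14, c16, c2, c3, c4, c5, c6, c8, c9}.
Reachable from c2: {c13, c2, c3}.
In c1's history but not c2's: {c1, c11, c12, c14, c16, c4, c5, c6, c8, c9} — 10 commits.

10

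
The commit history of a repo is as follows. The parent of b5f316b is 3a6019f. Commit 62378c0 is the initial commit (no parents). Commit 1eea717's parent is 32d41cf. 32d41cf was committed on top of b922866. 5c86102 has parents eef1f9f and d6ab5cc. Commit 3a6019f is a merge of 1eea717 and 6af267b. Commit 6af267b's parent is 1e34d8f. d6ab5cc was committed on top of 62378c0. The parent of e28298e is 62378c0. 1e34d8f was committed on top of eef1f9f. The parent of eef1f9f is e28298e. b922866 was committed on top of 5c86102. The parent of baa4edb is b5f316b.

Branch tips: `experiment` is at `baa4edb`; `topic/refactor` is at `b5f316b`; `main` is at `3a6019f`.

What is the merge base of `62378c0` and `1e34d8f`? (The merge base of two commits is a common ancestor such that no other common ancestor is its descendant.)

62378c0

Ancestors of 62378c0: {62378c0}.
Ancestors of 1e34d8f: {1e34d8f, 62378c0, e28298e, eef1f9f}.
Common ancestors: {62378c0}.
The only common ancestor is 62378c0, so it is the merge base.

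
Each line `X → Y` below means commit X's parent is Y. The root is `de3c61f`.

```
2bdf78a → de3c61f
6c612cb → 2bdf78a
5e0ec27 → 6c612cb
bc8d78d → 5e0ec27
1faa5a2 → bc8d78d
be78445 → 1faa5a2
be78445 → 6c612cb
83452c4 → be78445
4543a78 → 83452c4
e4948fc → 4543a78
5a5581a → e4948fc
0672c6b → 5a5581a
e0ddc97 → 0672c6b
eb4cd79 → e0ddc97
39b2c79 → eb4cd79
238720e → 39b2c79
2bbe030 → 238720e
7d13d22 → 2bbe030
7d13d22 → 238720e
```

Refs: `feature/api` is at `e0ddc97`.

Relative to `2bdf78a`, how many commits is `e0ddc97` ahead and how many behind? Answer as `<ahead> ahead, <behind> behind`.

11 ahead, 0 behind

Reachable from e0ddc97: {0672c6b, 1faa5a2, 2bdf78a, 4543a78, 5a5581a, 5e0ec27, 6c612cb, 83452c4, bc8d78d, be78445, de3c61f, e0ddc97, e4948fc}.
Reachable from 2bdf78a: {2bdf78a, de3c61f}.
Only in e0ddc97's history (ahead): {0672c6b, 1faa5a2, 4543a78, 5a5581a, 5e0ec27, 6c612cb, 83452c4, bc8d78d, be78445, e0ddc97, e4948fc} — 11.
Only in 2bdf78a's history (behind): {} — 0.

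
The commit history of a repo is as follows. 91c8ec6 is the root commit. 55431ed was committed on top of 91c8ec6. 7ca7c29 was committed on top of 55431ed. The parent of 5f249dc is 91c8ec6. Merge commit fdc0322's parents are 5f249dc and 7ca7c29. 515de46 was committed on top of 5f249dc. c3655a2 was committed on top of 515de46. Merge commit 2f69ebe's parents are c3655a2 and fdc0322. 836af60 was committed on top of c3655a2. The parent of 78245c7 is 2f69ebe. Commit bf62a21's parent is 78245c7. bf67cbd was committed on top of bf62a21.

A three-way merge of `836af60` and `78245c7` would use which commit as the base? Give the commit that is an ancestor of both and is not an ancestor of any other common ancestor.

c3655a2

Ancestors of 836af60: {515de46, 5f249dc, 836af60, 91c8ec6, c3655a2}.
Ancestors of 78245c7: {2f69ebe, 515de46, 55431ed, 5f249dc, 78245c7, 7ca7c29, 91c8ec6, c3655a2, fdc0322}.
Common ancestors: {515de46, 5f249dc, 91c8ec6, c3655a2}.
Among these, c3655a2 is not an ancestor of any other common ancestor — it is the merge base.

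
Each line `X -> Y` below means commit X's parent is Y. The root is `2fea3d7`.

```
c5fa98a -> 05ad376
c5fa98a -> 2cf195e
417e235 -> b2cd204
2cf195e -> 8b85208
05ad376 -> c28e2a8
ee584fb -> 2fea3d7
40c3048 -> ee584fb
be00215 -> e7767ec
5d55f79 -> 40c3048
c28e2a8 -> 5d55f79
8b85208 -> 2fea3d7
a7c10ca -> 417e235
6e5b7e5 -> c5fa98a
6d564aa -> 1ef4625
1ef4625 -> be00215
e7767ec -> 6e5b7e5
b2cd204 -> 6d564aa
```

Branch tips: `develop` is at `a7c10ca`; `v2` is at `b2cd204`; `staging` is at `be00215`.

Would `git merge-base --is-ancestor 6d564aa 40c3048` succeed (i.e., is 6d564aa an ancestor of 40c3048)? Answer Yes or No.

Ancestors of 40c3048: {2fea3d7, 40c3048, ee584fb}.
6d564aa is not in that set, so it is not an ancestor of 40c3048.

No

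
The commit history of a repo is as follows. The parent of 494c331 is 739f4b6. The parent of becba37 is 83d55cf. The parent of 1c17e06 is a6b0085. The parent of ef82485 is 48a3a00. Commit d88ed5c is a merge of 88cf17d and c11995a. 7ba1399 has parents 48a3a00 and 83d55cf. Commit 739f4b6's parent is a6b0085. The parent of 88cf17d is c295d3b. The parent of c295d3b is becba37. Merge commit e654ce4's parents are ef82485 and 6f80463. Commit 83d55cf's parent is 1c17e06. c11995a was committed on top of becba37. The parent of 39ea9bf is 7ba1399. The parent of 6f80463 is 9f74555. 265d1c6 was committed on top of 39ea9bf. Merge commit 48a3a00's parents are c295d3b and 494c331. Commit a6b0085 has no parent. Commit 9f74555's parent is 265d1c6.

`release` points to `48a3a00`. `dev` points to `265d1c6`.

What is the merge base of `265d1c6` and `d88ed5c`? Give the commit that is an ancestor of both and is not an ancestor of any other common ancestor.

c295d3b

Ancestors of 265d1c6: {1c17e06, 265d1c6, 39ea9bf, 48a3a00, 494c331, 739f4b6, 7ba1399, 83d55cf, a6b0085, becba37, c295d3b}.
Ancestors of d88ed5c: {1c17e06, 83d55cf, 88cf17d, a6b0085, becba37, c11995a, c295d3b, d88ed5c}.
Common ancestors: {1c17e06, 83d55cf, a6b0085, becba37, c295d3b}.
Among these, c295d3b is not an ancestor of any other common ancestor — it is the merge base.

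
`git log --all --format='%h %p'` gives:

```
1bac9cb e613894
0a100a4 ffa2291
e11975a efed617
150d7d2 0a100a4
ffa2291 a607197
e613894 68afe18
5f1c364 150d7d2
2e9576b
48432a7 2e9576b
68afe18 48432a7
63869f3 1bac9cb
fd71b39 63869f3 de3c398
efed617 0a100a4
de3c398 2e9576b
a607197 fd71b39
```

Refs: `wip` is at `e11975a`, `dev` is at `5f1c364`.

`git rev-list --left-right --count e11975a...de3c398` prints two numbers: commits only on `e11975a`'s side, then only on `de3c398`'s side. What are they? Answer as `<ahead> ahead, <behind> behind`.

Reachable from e11975a: {0a100a4, 1bac9cb, 2e9576b, 48432a7, 63869f3, 68afe18, a607197, de3c398, e11975a, e613894, efed617, fd71b39, ffa2291}.
Reachable from de3c398: {2e9576b, de3c398}.
Only in e11975a's history (ahead): {0a100a4, 1bac9cb, 48432a7, 63869f3, 68afe18, a607197, e11975a, e613894, efed617, fd71b39, ffa2291} — 11.
Only in de3c398's history (behind): {} — 0.

11 ahead, 0 behind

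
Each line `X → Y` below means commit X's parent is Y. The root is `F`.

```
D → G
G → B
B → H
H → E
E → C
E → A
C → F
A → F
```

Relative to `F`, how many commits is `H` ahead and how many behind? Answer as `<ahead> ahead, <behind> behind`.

4 ahead, 0 behind

Reachable from H: {A, C, E, F, H}.
Reachable from F: {F}.
Only in H's history (ahead): {A, C, E, H} — 4.
Only in F's history (behind): {} — 0.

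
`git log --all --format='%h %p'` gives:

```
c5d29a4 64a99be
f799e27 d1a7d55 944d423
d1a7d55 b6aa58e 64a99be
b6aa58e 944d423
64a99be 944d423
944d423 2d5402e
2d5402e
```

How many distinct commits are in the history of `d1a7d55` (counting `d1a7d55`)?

Walking parent pointers from d1a7d55: reachable set = {2d5402e, 64a99be, 944d423, b6aa58e, d1a7d55}.
That is 5 commits.

5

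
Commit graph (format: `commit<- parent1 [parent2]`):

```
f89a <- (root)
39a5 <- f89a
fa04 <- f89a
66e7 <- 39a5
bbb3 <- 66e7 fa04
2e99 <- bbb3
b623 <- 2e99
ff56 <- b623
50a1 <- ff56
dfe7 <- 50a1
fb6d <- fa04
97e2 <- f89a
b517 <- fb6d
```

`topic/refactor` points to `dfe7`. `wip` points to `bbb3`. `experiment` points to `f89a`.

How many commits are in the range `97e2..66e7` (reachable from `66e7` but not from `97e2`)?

2

Reachable from 66e7: {39a5, 66e7, f89a}.
Reachable from 97e2: {97e2, f89a}.
In 66e7's history but not 97e2's: {39a5, 66e7} — 2 commits.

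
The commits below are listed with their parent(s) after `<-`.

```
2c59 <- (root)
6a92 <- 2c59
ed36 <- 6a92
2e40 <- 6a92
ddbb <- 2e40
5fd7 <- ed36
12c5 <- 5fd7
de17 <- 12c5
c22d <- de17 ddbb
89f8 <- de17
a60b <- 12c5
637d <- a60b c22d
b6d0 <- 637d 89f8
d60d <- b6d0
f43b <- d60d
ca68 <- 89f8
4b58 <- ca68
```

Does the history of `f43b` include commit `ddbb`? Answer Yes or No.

Yes

Ancestors of f43b (commits reachable by following parents): {12c5, 2c59, 2e40, 5fd7, 637d, 6a92, 89f8, a60b, b6d0, c22d, d60d, ddbb, de17, ed36, f43b}.
ddbb is in that set, so it is an ancestor of f43b.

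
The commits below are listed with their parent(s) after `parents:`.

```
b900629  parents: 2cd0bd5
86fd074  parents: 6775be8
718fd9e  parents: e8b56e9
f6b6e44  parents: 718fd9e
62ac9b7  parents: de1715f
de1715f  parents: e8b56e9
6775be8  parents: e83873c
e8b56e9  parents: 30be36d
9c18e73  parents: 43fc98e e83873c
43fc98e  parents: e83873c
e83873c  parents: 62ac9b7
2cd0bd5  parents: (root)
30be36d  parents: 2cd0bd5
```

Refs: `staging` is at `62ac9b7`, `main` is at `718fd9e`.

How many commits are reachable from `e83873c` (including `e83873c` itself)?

Walking parent pointers from e83873c: reachable set = {2cd0bd5, 30be36d, 62ac9b7, de1715f, e83873c, e8b56e9}.
That is 6 commits.

6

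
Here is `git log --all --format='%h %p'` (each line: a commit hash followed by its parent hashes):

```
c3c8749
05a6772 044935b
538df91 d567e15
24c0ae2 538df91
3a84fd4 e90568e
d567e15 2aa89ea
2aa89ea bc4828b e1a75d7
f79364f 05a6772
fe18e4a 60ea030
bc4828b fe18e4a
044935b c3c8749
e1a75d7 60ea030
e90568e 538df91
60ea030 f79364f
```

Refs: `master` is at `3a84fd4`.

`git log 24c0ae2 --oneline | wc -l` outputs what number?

12

Walking parent pointers from 24c0ae2: reachable set = {044935b, 05a6772, 24c0ae2, 2aa89ea, 538df91, 60ea030, bc4828b, c3c8749, d567e15, e1a75d7, f79364f, fe18e4a}.
That is 12 commits.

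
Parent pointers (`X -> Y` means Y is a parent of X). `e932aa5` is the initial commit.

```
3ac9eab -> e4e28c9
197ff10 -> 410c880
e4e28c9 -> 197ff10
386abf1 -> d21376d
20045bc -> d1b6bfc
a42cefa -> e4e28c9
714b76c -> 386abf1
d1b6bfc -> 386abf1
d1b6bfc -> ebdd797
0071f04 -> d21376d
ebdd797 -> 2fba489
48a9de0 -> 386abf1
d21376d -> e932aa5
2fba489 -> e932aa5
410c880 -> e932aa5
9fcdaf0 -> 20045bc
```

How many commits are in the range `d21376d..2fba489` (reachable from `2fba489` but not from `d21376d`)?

1

Reachable from 2fba489: {2fba489, e932aa5}.
Reachable from d21376d: {d21376d, e932aa5}.
In 2fba489's history but not d21376d's: {2fba489} — 1 commit.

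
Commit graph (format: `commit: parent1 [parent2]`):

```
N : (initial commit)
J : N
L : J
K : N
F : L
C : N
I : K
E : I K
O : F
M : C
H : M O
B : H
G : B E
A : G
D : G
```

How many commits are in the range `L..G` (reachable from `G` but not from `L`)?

10

Reachable from G: {B, C, E, F, G, H, I, J, K, L, M, N, O}.
Reachable from L: {J, L, N}.
In G's history but not L's: {B, C, E, F, G, H, I, K, M, O} — 10 commits.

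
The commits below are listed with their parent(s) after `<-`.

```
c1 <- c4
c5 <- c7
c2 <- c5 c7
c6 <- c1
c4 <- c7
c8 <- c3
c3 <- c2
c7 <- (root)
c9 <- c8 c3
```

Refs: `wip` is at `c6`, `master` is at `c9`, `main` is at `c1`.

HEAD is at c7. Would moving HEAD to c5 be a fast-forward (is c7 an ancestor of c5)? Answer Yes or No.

A fast-forward from c7 to c5 is possible iff c7 is an ancestor of c5.
Ancestors of c5: {c5, c7}.
c7 is among them, so fast-forward is possible.

Yes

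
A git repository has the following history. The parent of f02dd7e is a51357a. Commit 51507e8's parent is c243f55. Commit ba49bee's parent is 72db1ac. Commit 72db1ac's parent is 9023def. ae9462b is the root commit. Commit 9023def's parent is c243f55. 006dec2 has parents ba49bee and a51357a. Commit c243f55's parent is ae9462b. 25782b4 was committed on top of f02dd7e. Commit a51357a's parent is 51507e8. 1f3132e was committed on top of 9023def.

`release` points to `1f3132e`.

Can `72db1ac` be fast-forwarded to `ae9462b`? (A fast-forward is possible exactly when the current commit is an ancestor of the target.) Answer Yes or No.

No

A fast-forward from 72db1ac to ae9462b is possible iff 72db1ac is an ancestor of ae9462b.
Ancestors of ae9462b: {ae9462b}.
72db1ac is not among them, so fast-forward is not possible.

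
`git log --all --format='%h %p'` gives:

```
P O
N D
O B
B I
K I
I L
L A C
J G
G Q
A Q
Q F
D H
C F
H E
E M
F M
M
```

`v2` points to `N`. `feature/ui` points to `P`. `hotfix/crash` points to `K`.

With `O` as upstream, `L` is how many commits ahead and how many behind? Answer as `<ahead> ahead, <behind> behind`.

0 ahead, 3 behind

Reachable from L: {A, C, F, L, M, Q}.
Reachable from O: {A, B, C, F, I, L, M, O, Q}.
Only in L's history (ahead): {} — 0.
Only in O's history (behind): {B, I, O} — 3.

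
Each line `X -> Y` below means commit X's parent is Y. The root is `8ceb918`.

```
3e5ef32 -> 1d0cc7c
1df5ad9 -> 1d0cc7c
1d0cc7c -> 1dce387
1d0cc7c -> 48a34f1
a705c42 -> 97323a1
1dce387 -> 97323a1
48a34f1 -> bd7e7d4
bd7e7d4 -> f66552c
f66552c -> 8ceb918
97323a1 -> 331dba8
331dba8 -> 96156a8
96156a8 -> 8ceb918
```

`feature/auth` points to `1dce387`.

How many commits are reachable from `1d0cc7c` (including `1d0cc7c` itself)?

9

Walking parent pointers from 1d0cc7c: reachable set = {1d0cc7c, 1dce387, 331dba8, 48a34f1, 8ceb918, 96156a8, 97323a1, bd7e7d4, f66552c}.
That is 9 commits.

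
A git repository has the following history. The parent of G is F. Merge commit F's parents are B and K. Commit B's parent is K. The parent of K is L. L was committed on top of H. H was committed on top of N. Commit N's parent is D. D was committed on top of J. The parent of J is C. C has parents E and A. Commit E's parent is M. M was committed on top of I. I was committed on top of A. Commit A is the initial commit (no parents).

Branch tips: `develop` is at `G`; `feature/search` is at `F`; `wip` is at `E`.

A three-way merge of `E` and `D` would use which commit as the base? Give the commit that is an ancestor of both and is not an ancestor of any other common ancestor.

Ancestors of E: {A, E, I, M}.
Ancestors of D: {A, C, D, E, I, J, M}.
Common ancestors: {A, E, I, M}.
Among these, E is not an ancestor of any other common ancestor — it is the merge base.

E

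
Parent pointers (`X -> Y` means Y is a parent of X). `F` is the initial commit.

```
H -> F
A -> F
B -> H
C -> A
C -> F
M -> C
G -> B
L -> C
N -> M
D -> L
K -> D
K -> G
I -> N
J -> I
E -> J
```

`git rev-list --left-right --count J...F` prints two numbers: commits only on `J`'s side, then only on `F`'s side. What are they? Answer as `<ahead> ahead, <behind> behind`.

6 ahead, 0 behind

Reachable from J: {A, C, F, I, J, M, N}.
Reachable from F: {F}.
Only in J's history (ahead): {A, C, I, J, M, N} — 6.
Only in F's history (behind): {} — 0.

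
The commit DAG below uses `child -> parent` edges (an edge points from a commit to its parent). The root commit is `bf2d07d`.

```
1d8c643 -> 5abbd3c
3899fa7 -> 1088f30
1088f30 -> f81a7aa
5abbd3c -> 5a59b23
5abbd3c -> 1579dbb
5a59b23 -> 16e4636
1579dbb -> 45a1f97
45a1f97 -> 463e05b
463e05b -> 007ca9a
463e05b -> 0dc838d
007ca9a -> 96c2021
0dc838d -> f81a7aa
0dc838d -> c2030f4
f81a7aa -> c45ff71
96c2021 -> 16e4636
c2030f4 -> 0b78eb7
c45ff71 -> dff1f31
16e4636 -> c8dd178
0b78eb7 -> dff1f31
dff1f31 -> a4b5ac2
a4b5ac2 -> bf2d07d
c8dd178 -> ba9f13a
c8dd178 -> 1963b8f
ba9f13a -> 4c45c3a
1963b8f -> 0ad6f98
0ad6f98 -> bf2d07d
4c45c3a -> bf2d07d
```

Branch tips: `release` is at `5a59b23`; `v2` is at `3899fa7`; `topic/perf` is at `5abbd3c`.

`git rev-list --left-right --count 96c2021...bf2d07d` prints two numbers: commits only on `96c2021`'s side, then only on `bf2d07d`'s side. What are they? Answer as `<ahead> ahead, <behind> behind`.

7 ahead, 0 behind

Reachable from 96c2021: {0ad6f98, 16e4636, 1963b8f, 4c45c3a, 96c2021, ba9f13a, bf2d07d, c8dd178}.
Reachable from bf2d07d: {bf2d07d}.
Only in 96c2021's history (ahead): {0ad6f98, 16e4636, 1963b8f, 4c45c3a, 96c2021, ba9f13a, c8dd178} — 7.
Only in bf2d07d's history (behind): {} — 0.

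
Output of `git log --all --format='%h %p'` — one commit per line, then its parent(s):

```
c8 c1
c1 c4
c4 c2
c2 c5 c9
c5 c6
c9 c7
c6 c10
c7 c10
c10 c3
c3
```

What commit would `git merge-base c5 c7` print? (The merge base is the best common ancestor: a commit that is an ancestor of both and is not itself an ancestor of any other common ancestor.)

Ancestors of c5: {c10, c3, c5, c6}.
Ancestors of c7: {c10, c3, c7}.
Common ancestors: {c10, c3}.
Among these, c10 is not an ancestor of any other common ancestor — it is the merge base.

c10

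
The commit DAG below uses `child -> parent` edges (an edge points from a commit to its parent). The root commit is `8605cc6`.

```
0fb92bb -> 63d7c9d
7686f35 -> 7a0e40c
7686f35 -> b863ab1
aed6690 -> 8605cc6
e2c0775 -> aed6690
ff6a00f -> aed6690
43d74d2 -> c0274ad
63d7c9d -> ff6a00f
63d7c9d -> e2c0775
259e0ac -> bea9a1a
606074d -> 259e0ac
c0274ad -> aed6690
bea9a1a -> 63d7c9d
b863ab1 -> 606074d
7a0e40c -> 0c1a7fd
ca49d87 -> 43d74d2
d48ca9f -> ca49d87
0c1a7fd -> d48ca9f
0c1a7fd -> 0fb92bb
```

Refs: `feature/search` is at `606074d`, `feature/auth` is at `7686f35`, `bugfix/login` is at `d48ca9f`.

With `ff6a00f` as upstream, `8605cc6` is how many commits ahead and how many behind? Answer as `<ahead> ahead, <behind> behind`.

Reachable from 8605cc6: {8605cc6}.
Reachable from ff6a00f: {8605cc6, aed6690, ff6a00f}.
Only in 8605cc6's history (ahead): {} — 0.
Only in ff6a00f's history (behind): {aed6690, ff6a00f} — 2.

0 ahead, 2 behind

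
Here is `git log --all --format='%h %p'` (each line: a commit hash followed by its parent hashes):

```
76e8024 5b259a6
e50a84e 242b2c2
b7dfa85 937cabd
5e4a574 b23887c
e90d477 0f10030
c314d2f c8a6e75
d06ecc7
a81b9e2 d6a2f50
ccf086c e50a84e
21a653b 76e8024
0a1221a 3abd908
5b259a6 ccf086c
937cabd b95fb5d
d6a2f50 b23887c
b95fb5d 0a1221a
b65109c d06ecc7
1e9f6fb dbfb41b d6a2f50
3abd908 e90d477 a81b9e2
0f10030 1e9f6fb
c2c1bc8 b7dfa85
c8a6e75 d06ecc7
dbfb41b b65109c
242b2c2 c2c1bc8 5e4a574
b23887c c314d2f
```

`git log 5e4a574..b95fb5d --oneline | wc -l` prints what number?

10

Reachable from b95fb5d: {0a1221a, 0f10030, 1e9f6fb, 3abd908, a81b9e2, b23887c, b65109c, b95fb5d, c314d2f, c8a6e75, d06ecc7, d6a2f50, dbfb41b, e90d477}.
Reachable from 5e4a574: {5e4a574, b23887c, c314d2f, c8a6e75, d06ecc7}.
In b95fb5d's history but not 5e4a574's: {0a1221a, 0f10030, 1e9f6fb, 3abd908, a81b9e2, b65109c, b95fb5d, d6a2f50, dbfb41b, e90d477} — 10 commits.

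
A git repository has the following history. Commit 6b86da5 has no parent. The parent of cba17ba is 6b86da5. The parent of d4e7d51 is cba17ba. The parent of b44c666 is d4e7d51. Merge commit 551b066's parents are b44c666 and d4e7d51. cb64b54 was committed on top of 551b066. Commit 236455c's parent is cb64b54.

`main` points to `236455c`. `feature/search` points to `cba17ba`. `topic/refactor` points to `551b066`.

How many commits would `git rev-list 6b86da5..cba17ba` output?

1

Reachable from cba17ba: {6b86da5, cba17ba}.
Reachable from 6b86da5: {6b86da5}.
In cba17ba's history but not 6b86da5's: {cba17ba} — 1 commit.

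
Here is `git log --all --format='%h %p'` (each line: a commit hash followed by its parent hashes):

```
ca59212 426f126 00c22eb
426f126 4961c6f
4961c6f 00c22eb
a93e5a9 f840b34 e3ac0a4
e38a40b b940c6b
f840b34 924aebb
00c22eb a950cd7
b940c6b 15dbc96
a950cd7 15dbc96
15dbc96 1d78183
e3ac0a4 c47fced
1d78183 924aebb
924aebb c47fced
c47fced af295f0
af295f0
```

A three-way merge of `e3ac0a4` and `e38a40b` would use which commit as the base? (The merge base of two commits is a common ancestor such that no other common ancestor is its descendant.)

Ancestors of e3ac0a4: {af295f0, c47fced, e3ac0a4}.
Ancestors of e38a40b: {15dbc96, 1d78183, 924aebb, af295f0, b940c6b, c47fced, e38a40b}.
Common ancestors: {af295f0, c47fced}.
Among these, c47fced is not an ancestor of any other common ancestor — it is the merge base.

c47fced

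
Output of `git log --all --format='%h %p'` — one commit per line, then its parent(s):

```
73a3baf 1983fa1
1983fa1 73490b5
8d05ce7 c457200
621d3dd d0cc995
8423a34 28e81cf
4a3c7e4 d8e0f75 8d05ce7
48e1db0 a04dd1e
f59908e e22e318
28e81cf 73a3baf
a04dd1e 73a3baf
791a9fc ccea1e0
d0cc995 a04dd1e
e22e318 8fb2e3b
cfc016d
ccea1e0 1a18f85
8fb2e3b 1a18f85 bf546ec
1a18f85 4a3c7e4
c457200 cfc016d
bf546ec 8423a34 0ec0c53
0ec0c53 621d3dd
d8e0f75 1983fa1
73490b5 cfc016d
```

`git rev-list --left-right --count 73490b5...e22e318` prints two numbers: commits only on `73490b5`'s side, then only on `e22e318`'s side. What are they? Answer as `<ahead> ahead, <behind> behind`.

0 ahead, 16 behind

Reachable from 73490b5: {73490b5, cfc016d}.
Reachable from e22e318: {0ec0c53, 1983fa1, 1a18f85, 28e81cf, 4a3c7e4, 621d3dd, 73490b5, 73a3baf, 8423a34, 8d05ce7, 8fb2e3b, a04dd1e, bf546ec, c457200, cfc016d, d0cc995, d8e0f75, e22e318}.
Only in 73490b5's history (ahead): {} — 0.
Only in e22e318's history (behind): {0ec0c53, 1983fa1, 1a18f85, 28e81cf, 4a3c7e4, 621d3dd, 73a3baf, 8423a34, 8d05ce7, 8fb2e3b, a04dd1e, bf546ec, c457200, d0cc995, d8e0f75, e22e318} — 16.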